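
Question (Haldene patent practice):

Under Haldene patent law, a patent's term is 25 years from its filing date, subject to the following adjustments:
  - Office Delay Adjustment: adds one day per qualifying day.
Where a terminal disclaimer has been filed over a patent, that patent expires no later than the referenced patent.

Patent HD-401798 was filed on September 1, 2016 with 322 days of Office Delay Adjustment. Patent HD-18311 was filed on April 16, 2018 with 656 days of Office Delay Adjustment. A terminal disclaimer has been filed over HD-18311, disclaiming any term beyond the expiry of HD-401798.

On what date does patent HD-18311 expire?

July 20, 2042

Natural term of HD-18311:
  Base: filing + 25 years → 16 April 2043.
  Office Delay Adjustment: +656 days → 31 January 2045.
Expiry of referenced patent HD-401798:
  Base: filing + 25 years → 1 September 2041.
  Office Delay Adjustment: +322 days → 20 July 2042.
Terminal disclaimer: HD-18311 expires on the earlier of 31 January 2045 and 20 July 2042.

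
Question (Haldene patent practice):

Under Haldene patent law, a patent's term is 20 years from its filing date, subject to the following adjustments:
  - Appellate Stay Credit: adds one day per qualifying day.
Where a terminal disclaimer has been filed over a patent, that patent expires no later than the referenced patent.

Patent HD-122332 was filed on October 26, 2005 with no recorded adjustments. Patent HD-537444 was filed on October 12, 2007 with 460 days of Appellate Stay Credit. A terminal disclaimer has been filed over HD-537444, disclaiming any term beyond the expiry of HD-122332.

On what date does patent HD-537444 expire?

October 26, 2025

Natural term of HD-537444:
  Base: filing + 20 years → 12 October 2027.
  Appellate Stay Credit: +460 days → 14 January 2029.
Expiry of referenced patent HD-122332:
  Base: filing + 20 years → 26 October 2025.
Terminal disclaimer: HD-537444 expires on the earlier of 14 January 2029 and 26 October 2025.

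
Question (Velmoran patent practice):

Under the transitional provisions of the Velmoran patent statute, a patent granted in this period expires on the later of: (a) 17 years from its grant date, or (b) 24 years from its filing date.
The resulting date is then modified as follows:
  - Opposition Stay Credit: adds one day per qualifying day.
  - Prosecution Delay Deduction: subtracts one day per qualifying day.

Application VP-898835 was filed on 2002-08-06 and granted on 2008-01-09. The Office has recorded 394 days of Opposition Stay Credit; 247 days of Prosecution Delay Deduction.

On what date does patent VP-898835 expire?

December 31, 2026

(a) grant + 17 years → 9 January 2025.
(b) filing + 24 years → 6 August 2026.
Later of the two: 6 August 2026.
Opposition Stay Credit: +394 days → 4 September 2027.
Prosecution Delay Deduction: −247 days → 31 December 2026.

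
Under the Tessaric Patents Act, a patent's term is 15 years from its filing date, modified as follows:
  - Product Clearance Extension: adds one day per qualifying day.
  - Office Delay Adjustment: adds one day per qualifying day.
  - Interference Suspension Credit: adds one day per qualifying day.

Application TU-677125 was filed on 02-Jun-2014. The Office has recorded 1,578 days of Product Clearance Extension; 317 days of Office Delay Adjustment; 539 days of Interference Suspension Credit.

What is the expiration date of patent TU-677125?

2036-01-31

Base term: filing date + 15 years → 2 June 2029.
Product Clearance Extension: +1578 days → 27 September 2033.
Office Delay Adjustment: +317 days → 10 August 2034.
Interference Suspension Credit: +539 days → 31 January 2036.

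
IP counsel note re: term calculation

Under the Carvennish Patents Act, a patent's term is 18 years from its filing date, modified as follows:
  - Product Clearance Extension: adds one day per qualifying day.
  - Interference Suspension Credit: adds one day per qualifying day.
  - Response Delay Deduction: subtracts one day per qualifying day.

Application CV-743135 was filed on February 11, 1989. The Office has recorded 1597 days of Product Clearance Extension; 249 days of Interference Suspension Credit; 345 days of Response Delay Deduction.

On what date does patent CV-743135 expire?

Base term: filing date + 18 years → 11 February 2007.
Product Clearance Extension: +1597 days → 27 June 2011.
Interference Suspension Credit: +249 days → 2 March 2012.
Response Delay Deduction: −345 days → 23 March 2011.

2011-03-23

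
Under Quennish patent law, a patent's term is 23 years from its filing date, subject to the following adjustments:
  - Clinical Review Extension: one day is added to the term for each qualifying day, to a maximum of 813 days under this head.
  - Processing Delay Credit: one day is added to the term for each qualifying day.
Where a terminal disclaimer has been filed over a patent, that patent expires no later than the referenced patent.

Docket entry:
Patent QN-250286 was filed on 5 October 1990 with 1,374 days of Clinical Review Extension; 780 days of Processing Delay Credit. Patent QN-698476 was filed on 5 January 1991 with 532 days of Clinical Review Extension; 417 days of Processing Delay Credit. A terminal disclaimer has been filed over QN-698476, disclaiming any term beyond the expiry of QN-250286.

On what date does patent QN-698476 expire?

2016-08-11

Natural term of QN-698476:
  Base: filing + 23 years → 5 January 2014.
  Clinical Review Extension: 532 days (within the 813-day cap) → +532 days → 21 June 2015.
  Processing Delay Credit: +417 days → 11 August 2016.
Expiry of referenced patent QN-250286:
  Base: filing + 23 years → 5 October 2013.
  Clinical Review Extension: 1374 days claimed exceeds the 813-day cap, so +813 days → 27 December 2015.
  Processing Delay Credit: +780 days → 14 February 2018.
Terminal disclaimer: QN-698476 expires on the earlier of 11 August 2016 and 14 February 2018.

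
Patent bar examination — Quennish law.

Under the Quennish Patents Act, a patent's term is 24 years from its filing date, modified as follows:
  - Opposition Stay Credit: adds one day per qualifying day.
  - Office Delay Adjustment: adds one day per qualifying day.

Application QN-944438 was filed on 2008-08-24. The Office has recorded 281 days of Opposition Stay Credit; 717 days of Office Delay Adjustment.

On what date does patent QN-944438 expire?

Base term: filing date + 24 years → 24 August 2032.
Opposition Stay Credit: +281 days → 1 June 2033.
Office Delay Adjustment: +717 days → 19 May 2035.

May 19, 2035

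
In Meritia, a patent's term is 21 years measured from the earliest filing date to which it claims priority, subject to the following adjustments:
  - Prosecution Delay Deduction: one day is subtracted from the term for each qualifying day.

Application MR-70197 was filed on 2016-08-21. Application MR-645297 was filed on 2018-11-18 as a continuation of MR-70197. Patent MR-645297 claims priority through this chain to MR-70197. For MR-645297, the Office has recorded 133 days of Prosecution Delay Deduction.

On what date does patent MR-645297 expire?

2037-04-10

Earliest priority filing: 21 August 2016.
Base term: 21 August 2016 + 21 years → 21 August 2037.
Prosecution Delay Deduction: −133 days → 10 April 2037.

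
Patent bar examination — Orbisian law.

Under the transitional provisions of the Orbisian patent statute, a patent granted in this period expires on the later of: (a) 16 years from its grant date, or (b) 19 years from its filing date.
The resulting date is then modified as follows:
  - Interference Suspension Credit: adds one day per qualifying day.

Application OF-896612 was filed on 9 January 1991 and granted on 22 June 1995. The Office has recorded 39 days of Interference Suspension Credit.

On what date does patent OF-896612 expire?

2011-07-31

(a) grant + 16 years → 22 June 2011.
(b) filing + 19 years → 9 January 2010.
Later of the two: 22 June 2011.
Interference Suspension Credit: +39 days → 31 July 2011.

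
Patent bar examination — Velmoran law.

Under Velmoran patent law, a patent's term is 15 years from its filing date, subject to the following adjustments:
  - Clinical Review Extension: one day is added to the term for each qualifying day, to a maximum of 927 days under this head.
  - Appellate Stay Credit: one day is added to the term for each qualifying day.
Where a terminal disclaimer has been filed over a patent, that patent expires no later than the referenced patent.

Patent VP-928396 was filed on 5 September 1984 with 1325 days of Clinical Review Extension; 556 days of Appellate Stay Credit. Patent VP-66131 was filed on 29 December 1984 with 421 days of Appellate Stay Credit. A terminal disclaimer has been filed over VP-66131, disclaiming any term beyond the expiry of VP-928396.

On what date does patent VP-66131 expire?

February 22, 2001

Natural term of VP-66131:
  Base: filing + 15 years → 29 December 1999.
  Appellate Stay Credit: +421 days → 22 February 2001.
Expiry of referenced patent VP-928396:
  Base: filing + 15 years → 5 September 1999.
  Clinical Review Extension: 1325 days claimed exceeds the 927-day cap, so +927 days → 20 March 2002.
  Appellate Stay Credit: +556 days → 27 September 2003.
Terminal disclaimer: VP-66131 expires on the earlier of 22 February 2001 and 27 September 2003.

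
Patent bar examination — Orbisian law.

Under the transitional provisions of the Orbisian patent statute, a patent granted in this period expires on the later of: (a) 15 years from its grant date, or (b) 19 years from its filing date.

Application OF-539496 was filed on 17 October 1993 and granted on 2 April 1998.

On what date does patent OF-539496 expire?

April 2, 2013

(a) grant + 15 years → 2 April 2013.
(b) filing + 19 years → 17 October 2012.
Later of the two: 2 April 2013.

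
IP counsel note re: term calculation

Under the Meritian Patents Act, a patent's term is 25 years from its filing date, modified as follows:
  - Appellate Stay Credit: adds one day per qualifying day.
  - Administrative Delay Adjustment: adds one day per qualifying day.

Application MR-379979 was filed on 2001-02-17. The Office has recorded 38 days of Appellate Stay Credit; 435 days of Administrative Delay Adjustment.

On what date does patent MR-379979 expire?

Base term: filing date + 25 years → 17 February 2026.
Appellate Stay Credit: +38 days → 27 March 2026.
Administrative Delay Adjustment: +435 days → 5 June 2027.

2027-06-05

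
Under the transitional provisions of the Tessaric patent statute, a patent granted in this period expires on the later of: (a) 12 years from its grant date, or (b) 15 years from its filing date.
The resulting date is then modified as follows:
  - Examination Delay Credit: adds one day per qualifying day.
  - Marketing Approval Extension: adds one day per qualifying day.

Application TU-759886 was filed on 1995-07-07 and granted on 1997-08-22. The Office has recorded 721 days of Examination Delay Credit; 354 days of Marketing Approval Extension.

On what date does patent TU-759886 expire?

(a) grant + 12 years → 22 August 2009.
(b) filing + 15 years → 7 July 2010.
Later of the two: 7 July 2010.
Examination Delay Credit: +721 days → 27 June 2012.
Marketing Approval Extension: +354 days → 16 June 2013.

2013-06-16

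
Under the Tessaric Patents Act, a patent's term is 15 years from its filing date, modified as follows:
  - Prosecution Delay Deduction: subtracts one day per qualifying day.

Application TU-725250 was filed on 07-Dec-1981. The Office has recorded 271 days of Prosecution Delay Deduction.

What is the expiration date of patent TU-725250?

Base term: filing date + 15 years → 7 December 1996.
Prosecution Delay Deduction: −271 days → 11 March 1996.

March 11, 1996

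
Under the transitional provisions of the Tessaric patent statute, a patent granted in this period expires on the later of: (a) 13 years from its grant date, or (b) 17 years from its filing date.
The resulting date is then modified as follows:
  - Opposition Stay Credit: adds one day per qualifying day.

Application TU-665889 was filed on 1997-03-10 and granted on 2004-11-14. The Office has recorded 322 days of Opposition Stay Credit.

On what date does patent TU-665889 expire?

2018-10-02

(a) grant + 13 years → 14 November 2017.
(b) filing + 17 years → 10 March 2014.
Later of the two: 14 November 2017.
Opposition Stay Credit: +322 days → 2 October 2018.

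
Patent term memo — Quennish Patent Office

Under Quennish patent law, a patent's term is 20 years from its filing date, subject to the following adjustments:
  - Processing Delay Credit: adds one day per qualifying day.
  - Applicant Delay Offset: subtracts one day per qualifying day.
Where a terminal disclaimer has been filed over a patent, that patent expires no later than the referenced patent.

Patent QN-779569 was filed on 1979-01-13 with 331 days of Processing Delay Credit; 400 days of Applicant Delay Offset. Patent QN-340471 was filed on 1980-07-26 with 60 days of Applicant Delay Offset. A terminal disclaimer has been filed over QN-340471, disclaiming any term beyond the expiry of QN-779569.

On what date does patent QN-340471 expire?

1998-11-05

Natural term of QN-340471:
  Base: filing + 20 years → 26 July 2000.
  Applicant Delay Offset: −60 days → 27 May 2000.
Expiry of referenced patent QN-779569:
  Base: filing + 20 years → 13 January 1999.
  Processing Delay Credit: +331 days → 10 December 1999.
  Applicant Delay Offset: −400 days → 5 November 1998.
Terminal disclaimer: QN-340471 expires on the earlier of 27 May 2000 and 5 November 1998.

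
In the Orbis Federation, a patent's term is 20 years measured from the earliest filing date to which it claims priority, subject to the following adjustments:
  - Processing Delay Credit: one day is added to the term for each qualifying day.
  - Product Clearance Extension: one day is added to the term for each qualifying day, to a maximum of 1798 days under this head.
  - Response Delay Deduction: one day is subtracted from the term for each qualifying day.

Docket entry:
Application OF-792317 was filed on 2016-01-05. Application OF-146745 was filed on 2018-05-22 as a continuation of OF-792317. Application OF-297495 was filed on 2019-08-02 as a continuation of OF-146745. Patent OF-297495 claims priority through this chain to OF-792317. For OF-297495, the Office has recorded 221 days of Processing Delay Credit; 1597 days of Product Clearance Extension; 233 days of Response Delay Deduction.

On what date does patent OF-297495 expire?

2040-05-08

Earliest priority filing: 5 January 2016.
Base term: 5 January 2016 + 20 years → 5 January 2036.
Processing Delay Credit: +221 days → 13 August 2036.
Product Clearance Extension: 1597 days (within the 1798-day cap) → +1597 days → 27 December 2040.
Response Delay Deduction: −233 days → 8 May 2040.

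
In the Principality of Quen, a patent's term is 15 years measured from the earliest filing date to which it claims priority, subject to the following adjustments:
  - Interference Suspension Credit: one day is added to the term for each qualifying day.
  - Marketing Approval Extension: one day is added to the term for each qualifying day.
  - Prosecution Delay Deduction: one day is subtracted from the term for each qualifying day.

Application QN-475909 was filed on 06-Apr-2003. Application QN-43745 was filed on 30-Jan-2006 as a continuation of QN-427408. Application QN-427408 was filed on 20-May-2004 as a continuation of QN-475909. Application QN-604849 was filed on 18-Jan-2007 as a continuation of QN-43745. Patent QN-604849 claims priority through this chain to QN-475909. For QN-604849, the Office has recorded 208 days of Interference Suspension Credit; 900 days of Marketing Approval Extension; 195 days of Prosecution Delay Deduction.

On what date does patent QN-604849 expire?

2020-10-05

Earliest priority filing: 6 April 2003.
Base term: 6 April 2003 + 15 years → 6 April 2018.
Interference Suspension Credit: +208 days → 31 October 2018.
Marketing Approval Extension: +900 days → 18 April 2021.
Prosecution Delay Deduction: −195 days → 5 October 2020.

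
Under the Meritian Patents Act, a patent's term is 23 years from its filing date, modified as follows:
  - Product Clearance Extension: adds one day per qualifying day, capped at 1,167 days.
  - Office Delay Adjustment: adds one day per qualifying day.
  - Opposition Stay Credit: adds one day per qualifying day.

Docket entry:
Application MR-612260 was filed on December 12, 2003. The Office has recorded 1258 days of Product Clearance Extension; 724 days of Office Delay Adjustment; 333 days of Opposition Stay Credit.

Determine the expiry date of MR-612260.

Base term: filing date + 23 years → 12 December 2026.
Product Clearance Extension: 1258 days claimed exceeds the 1167-day cap, so +1167 days → 21 February 2030.
Office Delay Adjustment: +724 days → 15 February 2032.
Opposition Stay Credit: +333 days → 13 January 2033.

2033-01-13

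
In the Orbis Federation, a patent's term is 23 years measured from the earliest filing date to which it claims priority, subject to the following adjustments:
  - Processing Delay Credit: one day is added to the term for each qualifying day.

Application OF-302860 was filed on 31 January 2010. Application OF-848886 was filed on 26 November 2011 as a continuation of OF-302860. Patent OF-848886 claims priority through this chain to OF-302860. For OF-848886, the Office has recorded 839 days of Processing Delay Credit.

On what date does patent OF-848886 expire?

May 20, 2035

Earliest priority filing: 31 January 2010.
Base term: 31 January 2010 + 23 years → 31 January 2033.
Processing Delay Credit: +839 days → 20 May 2035.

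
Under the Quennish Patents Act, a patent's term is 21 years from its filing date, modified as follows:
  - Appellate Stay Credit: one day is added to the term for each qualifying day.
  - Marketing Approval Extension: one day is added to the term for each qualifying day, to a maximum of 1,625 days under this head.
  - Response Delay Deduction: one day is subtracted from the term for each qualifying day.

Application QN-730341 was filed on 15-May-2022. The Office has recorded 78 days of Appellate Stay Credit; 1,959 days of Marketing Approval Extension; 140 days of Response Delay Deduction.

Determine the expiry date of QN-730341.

Base term: filing date + 21 years → 15 May 2043.
Appellate Stay Credit: +78 days → 1 August 2043.
Marketing Approval Extension: 1959 days claimed exceeds the 1625-day cap, so +1625 days → 12 January 2048.
Response Delay Deduction: −140 days → 25 August 2047.

August 25, 2047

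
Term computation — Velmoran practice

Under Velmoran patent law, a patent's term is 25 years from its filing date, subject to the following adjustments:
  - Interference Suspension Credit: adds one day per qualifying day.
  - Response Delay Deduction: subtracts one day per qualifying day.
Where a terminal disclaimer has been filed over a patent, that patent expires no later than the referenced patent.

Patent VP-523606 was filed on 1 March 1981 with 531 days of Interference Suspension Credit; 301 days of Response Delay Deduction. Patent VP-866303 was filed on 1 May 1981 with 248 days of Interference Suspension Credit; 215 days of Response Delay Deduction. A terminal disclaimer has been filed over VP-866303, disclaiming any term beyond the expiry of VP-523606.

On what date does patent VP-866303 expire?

June 3, 2006

Natural term of VP-866303:
  Base: filing + 25 years → 1 May 2006.
  Interference Suspension Credit: +248 days → 4 January 2007.
  Response Delay Deduction: −215 days → 3 June 2006.
Expiry of referenced patent VP-523606:
  Base: filing + 25 years → 1 March 2006.
  Interference Suspension Credit: +531 days → 14 August 2007.
  Response Delay Deduction: −301 days → 17 October 2006.
Terminal disclaimer: VP-866303 expires on the earlier of 3 June 2006 and 17 October 2006.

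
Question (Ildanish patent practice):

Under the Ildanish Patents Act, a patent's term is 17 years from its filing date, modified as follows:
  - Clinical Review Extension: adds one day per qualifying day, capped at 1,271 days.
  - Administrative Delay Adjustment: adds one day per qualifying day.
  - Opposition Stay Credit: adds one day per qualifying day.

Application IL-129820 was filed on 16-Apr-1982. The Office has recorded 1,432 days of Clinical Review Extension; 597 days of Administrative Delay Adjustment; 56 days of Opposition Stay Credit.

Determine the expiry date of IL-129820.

2004-07-22

Base term: filing date + 17 years → 16 April 1999.
Clinical Review Extension: 1432 days claimed exceeds the 1271-day cap, so +1271 days → 8 October 2002.
Administrative Delay Adjustment: +597 days → 27 May 2004.
Opposition Stay Credit: +56 days → 22 July 2004.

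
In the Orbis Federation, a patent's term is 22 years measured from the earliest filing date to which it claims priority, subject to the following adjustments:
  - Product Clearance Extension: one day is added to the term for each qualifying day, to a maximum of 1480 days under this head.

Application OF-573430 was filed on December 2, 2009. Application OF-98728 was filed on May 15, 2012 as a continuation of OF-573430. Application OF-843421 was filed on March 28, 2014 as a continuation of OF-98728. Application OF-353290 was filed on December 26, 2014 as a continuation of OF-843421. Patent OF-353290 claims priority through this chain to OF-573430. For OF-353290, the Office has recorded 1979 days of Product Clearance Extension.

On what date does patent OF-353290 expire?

Earliest priority filing: 2 December 2009.
Base term: 2 December 2009 + 22 years → 2 December 2031.
Product Clearance Extension: 1979 days claimed exceeds the 1480-day cap, so +1480 days → 21 December 2035.

2035-12-21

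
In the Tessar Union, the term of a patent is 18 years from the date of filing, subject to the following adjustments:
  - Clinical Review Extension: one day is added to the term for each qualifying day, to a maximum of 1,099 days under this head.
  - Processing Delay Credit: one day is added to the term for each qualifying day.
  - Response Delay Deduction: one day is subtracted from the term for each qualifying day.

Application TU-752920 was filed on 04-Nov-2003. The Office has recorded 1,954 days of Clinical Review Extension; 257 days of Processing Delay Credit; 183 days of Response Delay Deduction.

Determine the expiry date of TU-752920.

Base term: filing date + 18 years → 4 November 2021.
Clinical Review Extension: 1954 days claimed exceeds the 1099-day cap, so +1099 days → 7 November 2024.
Processing Delay Credit: +257 days → 22 July 2025.
Response Delay Deduction: −183 days → 20 January 2025.

2025-01-20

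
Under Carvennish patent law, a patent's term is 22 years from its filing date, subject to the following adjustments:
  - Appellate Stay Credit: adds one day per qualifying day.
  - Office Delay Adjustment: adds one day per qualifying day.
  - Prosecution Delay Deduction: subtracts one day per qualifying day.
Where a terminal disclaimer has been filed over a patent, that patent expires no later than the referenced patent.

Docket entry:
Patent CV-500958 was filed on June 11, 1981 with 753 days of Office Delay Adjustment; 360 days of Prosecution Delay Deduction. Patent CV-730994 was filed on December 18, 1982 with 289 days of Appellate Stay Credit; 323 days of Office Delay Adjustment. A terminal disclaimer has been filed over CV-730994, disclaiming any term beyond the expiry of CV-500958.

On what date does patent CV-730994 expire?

Natural term of CV-730994:
  Base: filing + 22 years → 18 December 2004.
  Appellate Stay Credit: +289 days → 3 October 2005.
  Office Delay Adjustment: +323 days → 22 August 2006.
Expiry of referenced patent CV-500958:
  Base: filing + 22 years → 11 June 2003.
  Office Delay Adjustment: +753 days → 3 July 2005.
  Prosecution Delay Deduction: −360 days → 8 July 2004.
Terminal disclaimer: CV-730994 expires on the earlier of 22 August 2006 and 8 July 2004.

2004-07-08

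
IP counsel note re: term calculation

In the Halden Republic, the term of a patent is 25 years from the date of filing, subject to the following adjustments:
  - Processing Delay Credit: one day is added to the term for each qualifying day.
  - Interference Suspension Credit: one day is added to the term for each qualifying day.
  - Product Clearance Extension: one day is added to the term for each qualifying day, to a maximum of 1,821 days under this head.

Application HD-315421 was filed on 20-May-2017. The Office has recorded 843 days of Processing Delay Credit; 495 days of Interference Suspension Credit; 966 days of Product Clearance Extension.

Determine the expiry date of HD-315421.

Base term: filing date + 25 years → 20 May 2042.
Processing Delay Credit: +843 days → 9 September 2044.
Interference Suspension Credit: +495 days → 17 January 2046.
Product Clearance Extension: 966 days (within the 1821-day cap) → +966 days → 9 September 2048.

September 9, 2048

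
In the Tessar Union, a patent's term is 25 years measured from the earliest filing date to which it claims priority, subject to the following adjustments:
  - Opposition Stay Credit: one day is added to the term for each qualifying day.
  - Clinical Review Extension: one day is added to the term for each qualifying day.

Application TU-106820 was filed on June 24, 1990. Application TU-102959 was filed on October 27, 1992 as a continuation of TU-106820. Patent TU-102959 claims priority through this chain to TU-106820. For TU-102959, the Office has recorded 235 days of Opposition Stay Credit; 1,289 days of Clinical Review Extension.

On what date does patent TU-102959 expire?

2019-08-26

Earliest priority filing: 24 June 1990.
Base term: 24 June 1990 + 25 years → 24 June 2015.
Opposition Stay Credit: +235 days → 14 February 2016.
Clinical Review Extension: +1289 days → 26 August 2019.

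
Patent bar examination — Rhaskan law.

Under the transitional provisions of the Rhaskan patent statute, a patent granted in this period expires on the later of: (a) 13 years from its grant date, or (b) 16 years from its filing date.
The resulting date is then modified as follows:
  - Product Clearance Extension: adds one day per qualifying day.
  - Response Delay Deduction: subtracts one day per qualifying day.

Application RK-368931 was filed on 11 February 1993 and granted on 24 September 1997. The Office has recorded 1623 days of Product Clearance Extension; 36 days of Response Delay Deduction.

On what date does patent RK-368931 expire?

(a) grant + 13 years → 24 September 2010.
(b) filing + 16 years → 11 February 2009.
Later of the two: 24 September 2010.
Product Clearance Extension: +1623 days → 5 March 2015.
Response Delay Deduction: −36 days → 28 January 2015.

January 28, 2015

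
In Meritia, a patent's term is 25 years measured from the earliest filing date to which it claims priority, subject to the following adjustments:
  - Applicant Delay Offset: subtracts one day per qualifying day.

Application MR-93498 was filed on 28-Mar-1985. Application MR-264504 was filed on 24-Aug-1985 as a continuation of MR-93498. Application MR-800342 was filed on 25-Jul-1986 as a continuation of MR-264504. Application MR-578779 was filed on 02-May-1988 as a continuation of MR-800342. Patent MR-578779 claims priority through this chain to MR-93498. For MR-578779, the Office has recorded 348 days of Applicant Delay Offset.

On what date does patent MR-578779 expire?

April 14, 2009

Earliest priority filing: 28 March 1985.
Base term: 28 March 1985 + 25 years → 28 March 2010.
Applicant Delay Offset: −348 days → 14 April 2009.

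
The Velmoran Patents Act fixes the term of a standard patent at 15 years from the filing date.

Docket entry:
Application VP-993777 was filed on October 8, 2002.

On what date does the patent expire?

2017-10-08

Filing date + 15 years → 8 October 2017.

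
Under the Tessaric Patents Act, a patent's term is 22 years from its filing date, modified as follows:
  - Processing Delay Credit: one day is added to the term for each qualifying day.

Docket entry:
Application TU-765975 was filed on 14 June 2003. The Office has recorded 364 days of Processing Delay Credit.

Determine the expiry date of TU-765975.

June 13, 2026

Base term: filing date + 22 years → 14 June 2025.
Processing Delay Credit: +364 days → 13 June 2026.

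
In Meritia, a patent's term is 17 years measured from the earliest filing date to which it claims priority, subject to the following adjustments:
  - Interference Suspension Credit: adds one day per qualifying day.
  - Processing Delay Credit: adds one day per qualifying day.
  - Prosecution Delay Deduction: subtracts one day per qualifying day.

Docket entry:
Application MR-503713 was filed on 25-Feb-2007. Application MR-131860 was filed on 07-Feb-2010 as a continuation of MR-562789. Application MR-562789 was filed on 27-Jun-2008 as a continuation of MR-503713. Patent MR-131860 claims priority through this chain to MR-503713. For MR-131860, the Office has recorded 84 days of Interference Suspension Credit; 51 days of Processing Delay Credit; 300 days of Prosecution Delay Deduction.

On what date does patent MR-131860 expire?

2023-09-13

Earliest priority filing: 25 February 2007.
Base term: 25 February 2007 + 17 years → 25 February 2024.
Interference Suspension Credit: +84 days → 19 May 2024.
Processing Delay Credit: +51 days → 9 July 2024.
Prosecution Delay Deduction: −300 days → 13 September 2023.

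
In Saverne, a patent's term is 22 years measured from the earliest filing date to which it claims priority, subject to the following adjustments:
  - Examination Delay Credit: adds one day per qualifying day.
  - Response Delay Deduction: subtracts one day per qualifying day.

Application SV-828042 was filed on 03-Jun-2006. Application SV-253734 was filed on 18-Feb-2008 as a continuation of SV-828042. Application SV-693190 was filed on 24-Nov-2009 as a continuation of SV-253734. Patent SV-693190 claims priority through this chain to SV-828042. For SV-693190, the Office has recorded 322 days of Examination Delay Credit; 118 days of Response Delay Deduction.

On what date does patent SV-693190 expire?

Earliest priority filing: 3 June 2006.
Base term: 3 June 2006 + 22 years → 3 June 2028.
Examination Delay Credit: +322 days → 21 April 2029.
Response Delay Deduction: −118 days → 24 December 2028.

2028-12-24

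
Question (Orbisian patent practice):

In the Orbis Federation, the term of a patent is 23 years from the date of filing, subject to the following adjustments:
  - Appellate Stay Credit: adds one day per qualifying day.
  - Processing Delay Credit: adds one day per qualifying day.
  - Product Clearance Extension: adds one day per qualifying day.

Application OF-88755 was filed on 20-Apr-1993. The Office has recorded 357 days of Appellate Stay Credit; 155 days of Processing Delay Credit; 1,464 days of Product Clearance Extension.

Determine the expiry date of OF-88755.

Base term: filing date + 23 years → 20 April 2016.
Appellate Stay Credit: +357 days → 12 April 2017.
Processing Delay Credit: +155 days → 14 September 2017.
Product Clearance Extension: +1464 days → 17 September 2021.

September 17, 2021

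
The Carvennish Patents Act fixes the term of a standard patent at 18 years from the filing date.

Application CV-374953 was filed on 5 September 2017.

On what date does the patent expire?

September 5, 2035

Filing date + 18 years → 5 September 2035.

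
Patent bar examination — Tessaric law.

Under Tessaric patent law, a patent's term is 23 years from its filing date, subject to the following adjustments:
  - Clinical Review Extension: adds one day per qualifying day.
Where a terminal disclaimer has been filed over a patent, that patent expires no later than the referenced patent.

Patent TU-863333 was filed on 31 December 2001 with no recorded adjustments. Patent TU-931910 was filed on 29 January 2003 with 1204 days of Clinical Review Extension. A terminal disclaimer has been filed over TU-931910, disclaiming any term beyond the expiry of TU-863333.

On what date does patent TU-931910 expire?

Natural term of TU-931910:
  Base: filing + 23 years → 29 January 2026.
  Clinical Review Extension: +1204 days → 17 May 2029.
Expiry of referenced patent TU-863333:
  Base: filing + 23 years → 31 December 2024.
Terminal disclaimer: TU-931910 expires on the earlier of 17 May 2029 and 31 December 2024.

December 31, 2024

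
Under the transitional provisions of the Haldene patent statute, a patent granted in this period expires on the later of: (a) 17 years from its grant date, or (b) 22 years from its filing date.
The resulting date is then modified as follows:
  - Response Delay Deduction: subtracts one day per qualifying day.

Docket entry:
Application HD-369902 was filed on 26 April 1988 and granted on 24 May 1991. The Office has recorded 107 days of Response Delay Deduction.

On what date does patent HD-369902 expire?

2010-01-09

(a) grant + 17 years → 24 May 2008.
(b) filing + 22 years → 26 April 2010.
Later of the two: 26 April 2010.
Response Delay Deduction: −107 days → 9 January 2010.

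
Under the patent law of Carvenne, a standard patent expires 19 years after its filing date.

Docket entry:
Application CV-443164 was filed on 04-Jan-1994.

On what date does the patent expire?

2013-01-04

Filing date + 19 years → 4 January 2013.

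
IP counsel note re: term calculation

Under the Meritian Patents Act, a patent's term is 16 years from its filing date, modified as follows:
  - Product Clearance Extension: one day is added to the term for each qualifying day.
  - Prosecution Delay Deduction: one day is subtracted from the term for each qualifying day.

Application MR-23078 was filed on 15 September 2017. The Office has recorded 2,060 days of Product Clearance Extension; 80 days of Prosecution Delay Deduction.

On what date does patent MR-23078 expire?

Base term: filing date + 16 years → 15 September 2033.
Product Clearance Extension: +2060 days → 7 May 2039.
Prosecution Delay Deduction: −80 days → 16 February 2039.

February 16, 2039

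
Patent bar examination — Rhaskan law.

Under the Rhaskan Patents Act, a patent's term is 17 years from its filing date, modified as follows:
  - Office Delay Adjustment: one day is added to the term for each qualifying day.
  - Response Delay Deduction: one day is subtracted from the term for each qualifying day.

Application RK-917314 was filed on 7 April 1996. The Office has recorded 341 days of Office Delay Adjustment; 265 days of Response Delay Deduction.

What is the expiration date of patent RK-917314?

June 22, 2013

Base term: filing date + 17 years → 7 April 2013.
Office Delay Adjustment: +341 days → 14 March 2014.
Response Delay Deduction: −265 days → 22 June 2013.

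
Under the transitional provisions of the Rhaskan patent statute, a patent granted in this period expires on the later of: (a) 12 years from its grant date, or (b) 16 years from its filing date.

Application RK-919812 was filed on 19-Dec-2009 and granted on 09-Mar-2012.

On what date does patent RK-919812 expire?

2025-12-19

(a) grant + 12 years → 9 March 2024.
(b) filing + 16 years → 19 December 2025.
Later of the two: 19 December 2025.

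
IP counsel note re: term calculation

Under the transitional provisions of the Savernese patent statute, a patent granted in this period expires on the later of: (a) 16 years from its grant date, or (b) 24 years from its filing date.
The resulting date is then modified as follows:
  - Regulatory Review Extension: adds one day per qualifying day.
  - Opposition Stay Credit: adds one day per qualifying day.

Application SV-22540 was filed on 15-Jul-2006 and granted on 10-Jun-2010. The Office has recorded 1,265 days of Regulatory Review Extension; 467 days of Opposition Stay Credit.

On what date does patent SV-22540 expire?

2035-04-12

(a) grant + 16 years → 10 June 2026.
(b) filing + 24 years → 15 July 2030.
Later of the two: 15 July 2030.
Regulatory Review Extension: +1265 days → 31 December 2033.
Opposition Stay Credit: +467 days → 12 April 2035.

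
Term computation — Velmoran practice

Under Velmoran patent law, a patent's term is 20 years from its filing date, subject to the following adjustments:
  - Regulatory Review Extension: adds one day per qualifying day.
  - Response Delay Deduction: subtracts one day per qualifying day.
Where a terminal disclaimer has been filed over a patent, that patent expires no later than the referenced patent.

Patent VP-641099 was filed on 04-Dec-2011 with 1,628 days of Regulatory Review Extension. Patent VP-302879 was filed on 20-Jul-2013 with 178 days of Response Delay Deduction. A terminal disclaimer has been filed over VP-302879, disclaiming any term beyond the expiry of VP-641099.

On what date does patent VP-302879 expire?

January 23, 2033

Natural term of VP-302879:
  Base: filing + 20 years → 20 July 2033.
  Response Delay Deduction: −178 days → 23 January 2033.
Expiry of referenced patent VP-641099:
  Base: filing + 20 years → 4 December 2031.
  Regulatory Review Extension: +1628 days → 19 May 2036.
Terminal disclaimer: VP-302879 expires on the earlier of 23 January 2033 and 19 May 2036.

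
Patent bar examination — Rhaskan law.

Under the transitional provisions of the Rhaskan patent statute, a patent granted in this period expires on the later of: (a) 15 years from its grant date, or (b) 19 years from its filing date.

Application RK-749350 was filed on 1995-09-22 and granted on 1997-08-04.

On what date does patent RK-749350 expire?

(a) grant + 15 years → 4 August 2012.
(b) filing + 19 years → 22 September 2014.
Later of the two: 22 September 2014.

2014-09-22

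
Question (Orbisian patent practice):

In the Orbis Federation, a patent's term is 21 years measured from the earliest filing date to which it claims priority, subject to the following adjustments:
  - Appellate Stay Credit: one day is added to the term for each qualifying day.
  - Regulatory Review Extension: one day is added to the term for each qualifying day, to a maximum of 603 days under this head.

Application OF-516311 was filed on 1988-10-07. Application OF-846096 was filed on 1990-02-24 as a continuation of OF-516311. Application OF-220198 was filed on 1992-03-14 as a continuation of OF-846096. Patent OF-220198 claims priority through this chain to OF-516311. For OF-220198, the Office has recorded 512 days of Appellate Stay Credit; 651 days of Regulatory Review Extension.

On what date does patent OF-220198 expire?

2012-10-26

Earliest priority filing: 7 October 1988.
Base term: 7 October 1988 + 21 years → 7 October 2009.
Appellate Stay Credit: +512 days → 3 March 2011.
Regulatory Review Extension: 651 days claimed exceeds the 603-day cap, so +603 days → 26 October 2012.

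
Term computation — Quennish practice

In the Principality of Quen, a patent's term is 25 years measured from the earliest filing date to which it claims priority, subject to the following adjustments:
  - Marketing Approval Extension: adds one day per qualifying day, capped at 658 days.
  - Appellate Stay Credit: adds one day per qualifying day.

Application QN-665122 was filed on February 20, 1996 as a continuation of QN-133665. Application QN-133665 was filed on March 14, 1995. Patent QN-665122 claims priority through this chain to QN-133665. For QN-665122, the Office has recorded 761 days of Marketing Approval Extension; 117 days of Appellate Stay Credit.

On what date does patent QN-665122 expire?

2022-04-28

Earliest priority filing: 14 March 1995.
Base term: 14 March 1995 + 25 years → 14 March 2020.
Marketing Approval Extension: 761 days claimed exceeds the 658-day cap, so +658 days → 1 January 2022.
Appellate Stay Credit: +117 days → 28 April 2022.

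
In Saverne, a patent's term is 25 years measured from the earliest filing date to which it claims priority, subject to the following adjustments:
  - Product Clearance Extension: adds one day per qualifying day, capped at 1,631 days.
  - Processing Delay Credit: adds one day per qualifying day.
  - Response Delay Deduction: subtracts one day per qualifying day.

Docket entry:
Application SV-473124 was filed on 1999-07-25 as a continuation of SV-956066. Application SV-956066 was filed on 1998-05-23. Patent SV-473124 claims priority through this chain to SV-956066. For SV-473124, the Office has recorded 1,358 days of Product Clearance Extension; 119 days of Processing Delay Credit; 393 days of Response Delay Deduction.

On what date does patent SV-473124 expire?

Earliest priority filing: 23 May 1998.
Base term: 23 May 1998 + 25 years → 23 May 2023.
Product Clearance Extension: 1358 days (within the 1631-day cap) → +1358 days → 9 February 2027.
Processing Delay Credit: +119 days → 8 June 2027.
Response Delay Deduction: −393 days → 11 May 2026.

May 11, 2026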